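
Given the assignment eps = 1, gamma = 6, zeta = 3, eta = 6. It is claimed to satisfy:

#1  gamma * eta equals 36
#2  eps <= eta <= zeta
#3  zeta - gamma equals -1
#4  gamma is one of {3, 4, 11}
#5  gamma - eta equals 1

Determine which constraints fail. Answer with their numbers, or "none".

Violated: 2, 3, 4, and 5.

#1 gamma * eta = 6 * 6 = 36 — satisfied.
#2 values 1, 6, 3; eta = 6 is not <= zeta = 3 — violated.
#3 zeta - gamma = 3 - 6 = -3, not -1 — violated.
#4 gamma = 6 is not in {3, 4, 11} — violated.
#5 gamma - eta = 6 - 6 = 0, not 1 — violated.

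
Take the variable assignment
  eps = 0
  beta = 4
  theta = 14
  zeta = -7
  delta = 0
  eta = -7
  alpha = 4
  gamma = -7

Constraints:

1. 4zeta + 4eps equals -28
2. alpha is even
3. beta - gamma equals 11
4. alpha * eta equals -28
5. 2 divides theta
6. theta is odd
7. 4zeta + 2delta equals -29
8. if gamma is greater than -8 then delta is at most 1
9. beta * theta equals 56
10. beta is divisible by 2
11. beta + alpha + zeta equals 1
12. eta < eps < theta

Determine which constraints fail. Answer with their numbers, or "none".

1. 4zeta + 4eps = 4(-7) + 4(0) = -28 — satisfied.
2. alpha = 4 is even — satisfied.
3. beta - gamma = 4 - (-7) = 11 — satisfied.
4. alpha * eta = 4 * (-7) = -28 — satisfied.
5. 14 / 2 = 7, so 2 divides 14 — satisfied.
6. theta = 14 is even — violated.
7. 4zeta + 2delta = 4(-7) + 2(0) = -28, not -29 — violated.
8. gamma = -7 > -8, so we need delta ≤ 1; delta = 0 ≤ 1 — satisfied.
9. beta * theta = 4 * 14 = 56 — satisfied.
10. 4 / 2 = 2, so 2 divides 4 — satisfied.
11. beta + alpha + zeta = 4 + 4 + (-7) = 1 — satisfied.
12. values -7 < 0 < 14 — satisfied.

Constraints 6, 7 do not hold.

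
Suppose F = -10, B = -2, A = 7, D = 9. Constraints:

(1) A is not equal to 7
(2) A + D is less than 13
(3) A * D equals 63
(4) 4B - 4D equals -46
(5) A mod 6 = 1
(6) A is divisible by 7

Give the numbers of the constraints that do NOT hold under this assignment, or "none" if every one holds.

No — constraints 1, 2, and 4 are not satisfied.

(1) A = 7, but 7 is required to differ — violated.
(2) A + D = 7 + 9 = 16; 16 ≥ 13, bound 13 not met — violated.
(3) A * D = 7 * 9 = 63 — satisfied.
(4) 4B - 4D = 4(-2) - 4(9) = -44, not -46 — violated.
(5) 7 mod 6 = 1 — satisfied.
(6) 7 / 7 = 1, so 7 divides 7 — satisfied.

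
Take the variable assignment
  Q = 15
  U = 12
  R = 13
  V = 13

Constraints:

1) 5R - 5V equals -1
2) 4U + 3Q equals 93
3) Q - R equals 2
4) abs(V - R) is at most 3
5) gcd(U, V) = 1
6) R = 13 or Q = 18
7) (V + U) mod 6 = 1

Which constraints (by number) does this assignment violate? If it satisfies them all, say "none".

No — constraint 1 is not satisfied.

1) 5R - 5V = 5(13) - 5(13) = 0, not -1 — violated.
2) 4U + 3Q = 4(12) + 3(15) = 93 — OK.
3) Q - R = 15 - 13 = 2 — OK.
4) abs(13 - 13) = 0; 0 ≤ 3 — OK.
5) gcd(12, 13) = 1 — OK.
6) R = 13 = 13 (first disjunct) — OK.
7) V + U = 25; 25 mod 6 = 1 — OK.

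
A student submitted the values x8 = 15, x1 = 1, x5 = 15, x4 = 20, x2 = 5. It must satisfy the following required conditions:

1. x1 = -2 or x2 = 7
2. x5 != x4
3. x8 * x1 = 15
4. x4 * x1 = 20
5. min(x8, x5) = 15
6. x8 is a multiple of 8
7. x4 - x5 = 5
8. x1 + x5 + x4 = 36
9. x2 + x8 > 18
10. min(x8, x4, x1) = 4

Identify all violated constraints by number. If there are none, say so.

Constraints 1, 6, and 10 are violated.

1. x1 = 1 ≠ -2 and x2 = 5 ≠ 7; both disjuncts false — violated.
2. x5 = 15, x4 = 20; distinct — OK.
3. x8 * x1 = 15 * 1 = 15 — OK.
4. x4 * x1 = 20 * 1 = 20 — OK.
5. min(15, 15) = 15 — OK.
6. 15 = 8*1 + 7, so 8 does not divide 15 — violated.
7. x4 - x5 = 20 - 15 = 5 — OK.
8. x1 + x5 + x4 = 1 + 15 + 20 = 36 — OK.
9. x2 + x8 = 5 + 15 = 20; 20 > 18 — OK.
10. min(15, 20, 1) = 1, not 4 — violated.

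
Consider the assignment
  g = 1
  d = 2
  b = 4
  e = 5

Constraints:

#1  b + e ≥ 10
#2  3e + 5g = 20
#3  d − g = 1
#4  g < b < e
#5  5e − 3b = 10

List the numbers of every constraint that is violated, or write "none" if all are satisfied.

#1 b + e = 4 + 5 = 9; 9 < 10, bound 10 not met — violated.
#2 3e + 5g = 3(5) + 5(1) = 20 — OK.
#3 d − g = 2 − 1 = 1 — OK.
#4 values 1 < 4 < 5 — OK.
#5 5e − 3b = 5(5) − 3(4) = 13, not 10 — violated.

The assignment fails constraints 1, 5.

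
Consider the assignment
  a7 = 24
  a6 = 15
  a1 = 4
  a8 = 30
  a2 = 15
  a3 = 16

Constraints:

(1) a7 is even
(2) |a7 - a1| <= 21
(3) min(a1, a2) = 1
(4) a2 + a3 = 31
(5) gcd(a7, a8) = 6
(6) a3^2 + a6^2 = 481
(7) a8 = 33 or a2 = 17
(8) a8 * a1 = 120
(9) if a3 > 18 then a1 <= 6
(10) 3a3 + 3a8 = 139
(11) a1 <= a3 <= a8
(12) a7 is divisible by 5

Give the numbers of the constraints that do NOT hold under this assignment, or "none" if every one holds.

Constraints 3, 7, 10, and 12 do not hold.

(1) a7 = 24 is even — OK.
(2) |24 - 4| = 20; 20 ≤ 21 — OK.
(3) min(4, 15) = 4, not 1 — violated.
(4) a2 + a3 = 15 + 16 = 31 — OK.
(5) gcd(24, 30) = 6 — OK.
(6) a3^2 + a6^2 = 16^2 + 15^2 = 256 + 225 = 481 — OK.
(7) a8 = 30 ≠ 33 and a2 = 15 ≠ 17; both disjuncts false — violated.
(8) a8 * a1 = 30 * 4 = 120 — OK.
(9) a3 = 16, not > 18; antecedent false, conditional vacuously true — OK.
(10) 3a3 + 3a8 = 3(16) + 3(30) = 138, not 139 — violated.
(11) values 4 <= 16 <= 30 — OK.
(12) 24 = 5*4 + 4, so 5 does not divide 24 — violated.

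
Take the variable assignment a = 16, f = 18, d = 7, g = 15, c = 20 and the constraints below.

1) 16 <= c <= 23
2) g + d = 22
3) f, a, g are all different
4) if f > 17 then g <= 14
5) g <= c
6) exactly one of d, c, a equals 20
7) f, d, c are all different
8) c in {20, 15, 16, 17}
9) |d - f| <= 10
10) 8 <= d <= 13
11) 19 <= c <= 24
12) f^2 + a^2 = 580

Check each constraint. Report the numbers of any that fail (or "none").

1) c = 20 lies in [16, 23] — holds.
2) g + d = 15 + 7 = 22 — holds.
3) values 18, 16, 15 are pairwise distinct — holds.
4) f = 18 > 17, so we need g ≤ 14; but g = 15 > 14 — fails.
5) g = 15, c = 20; 15 ≤ 20 — holds.
6) d=7, c=20, a=16; 1 of them equals 20 — holds.
7) values 18, 7, 20 are pairwise distinct — holds.
8) c = 20 is in {20, 15, 16, 17} — holds.
9) |7 - 18| = 11; 11 > 10, exceeds bound 10 — fails.
10) d = 7 is outside [8, 13] — fails.
11) c = 20 lies in [19, 24] — holds.
12) f^2 + a^2 = 18^2 + 16^2 = 324 + 256 = 580 — holds.

The assignment fails constraints 4, 9, and 10.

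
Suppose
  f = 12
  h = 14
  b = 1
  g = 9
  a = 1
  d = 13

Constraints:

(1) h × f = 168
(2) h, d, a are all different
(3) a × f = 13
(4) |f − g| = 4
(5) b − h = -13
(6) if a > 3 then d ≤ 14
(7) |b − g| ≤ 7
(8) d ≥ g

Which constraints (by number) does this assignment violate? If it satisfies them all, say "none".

Violated: 3, 4, 7.

(1) h × f = 14 × 12 = 168 — holds.
(2) values 14, 13, 1 are pairwise distinct — holds.
(3) a × f = 1 × 12 = 12, not 13 — does not hold.
(4) |12 − 9| = 3, not 4 — does not hold.
(5) b − h = 1 − 14 = -13 — holds.
(6) a = 1, not > 3; antecedent false, conditional vacuously true — holds.
(7) |1 − 9| = 8; 8 > 7, exceeds bound 7 — does not hold.
(8) d = 13, g = 9; 13 ≥ 9 — holds.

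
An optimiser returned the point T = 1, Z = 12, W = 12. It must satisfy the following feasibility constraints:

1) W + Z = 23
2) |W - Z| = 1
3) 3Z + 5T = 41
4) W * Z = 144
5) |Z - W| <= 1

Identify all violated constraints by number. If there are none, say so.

Constraints 1, 2 are violated.

1) W + Z = 12 + 12 = 24, not 23  false
2) |12 - 12| = 0, not 1  false
3) 3Z + 5T = 3(12) + 5(1) = 41  true
4) W * Z = 12 * 12 = 144  true
5) |12 - 12| = 0; 0 ≤ 1  true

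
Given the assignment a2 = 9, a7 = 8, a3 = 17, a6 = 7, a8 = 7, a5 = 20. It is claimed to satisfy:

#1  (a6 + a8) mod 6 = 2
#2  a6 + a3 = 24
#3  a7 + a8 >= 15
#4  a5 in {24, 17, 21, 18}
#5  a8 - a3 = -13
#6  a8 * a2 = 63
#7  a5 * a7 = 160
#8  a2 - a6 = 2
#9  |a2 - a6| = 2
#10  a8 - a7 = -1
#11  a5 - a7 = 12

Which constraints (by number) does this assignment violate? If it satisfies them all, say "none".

No — constraints 4 and 5 are not satisfied.

#1 a6 + a8 = 14; 14 mod 6 = 2  ✔
#2 a6 + a3 = 7 + 17 = 24  ✔
#3 a7 + a8 = 8 + 7 = 15; 15 ≥ 15  ✔
#4 a5 = 20 is not in {24, 17, 21, 18}  ✘
#5 a8 - a3 = 7 - 17 = -10, not -13  ✘
#6 a8 * a2 = 7 * 9 = 63  ✔
#7 a5 * a7 = 20 * 8 = 160  ✔
#8 a2 - a6 = 9 - 7 = 2  ✔
#9 |9 - 7| = 2  ✔
#10 a8 - a7 = 7 - 8 = -1  ✔
#11 a5 - a7 = 20 - 8 = 12  ✔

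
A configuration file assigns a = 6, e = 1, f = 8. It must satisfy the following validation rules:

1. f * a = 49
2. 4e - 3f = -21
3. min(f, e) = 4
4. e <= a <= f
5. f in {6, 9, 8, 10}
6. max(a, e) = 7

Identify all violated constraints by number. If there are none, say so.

1. f * a = 8 * 6 = 48, not 49 — fails.
2. 4e - 3f = 4(1) - 3(8) = -20, not -21 — fails.
3. min(8, 1) = 1, not 4 — fails.
4. values 1 <= 6 <= 8 — holds.
5. f = 8 is in {6, 9, 8, 10} — holds.
6. max(6, 1) = 6, not 7 — fails.

The assignment fails constraints 1, 2, 3, 6.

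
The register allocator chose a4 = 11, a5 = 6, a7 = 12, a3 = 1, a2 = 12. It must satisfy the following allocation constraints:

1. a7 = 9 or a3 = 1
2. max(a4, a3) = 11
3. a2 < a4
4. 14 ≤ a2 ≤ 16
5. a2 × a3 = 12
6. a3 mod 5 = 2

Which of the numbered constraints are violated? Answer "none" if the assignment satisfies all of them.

The assignment fails constraints 3, 4, 6.

1. a7 = 12 ≠ 9, but a3 = 1 = 1 (second disjunct)  ✔
2. max(11, 1) = 11  ✔
3. a2 = 12, a4 = 11; 12 ≥ 11 (want <)  ✘
4. a2 = 12 is outside [14, 16]  ✘
5. a2 × a3 = 12 × 1 = 12  ✔
6. 1 mod 5 = 1, not 2  ✘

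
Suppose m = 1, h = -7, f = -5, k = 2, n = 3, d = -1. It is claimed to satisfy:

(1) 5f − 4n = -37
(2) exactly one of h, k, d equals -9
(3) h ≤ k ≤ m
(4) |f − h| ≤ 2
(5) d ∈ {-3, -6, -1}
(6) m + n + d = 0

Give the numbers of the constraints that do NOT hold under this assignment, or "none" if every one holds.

Constraints 2, 3, 6 do not hold.

(1) 5f − 4n = 5(-5) − 4(3) = -37  true
(2) h=-7, k=2, d=-1; 0 of them equal -9, not exactly one  false
(3) values -7, 2, 1; k = 2 is not ≤ m = 1  false
(4) |-5 − (-7)| = 2; 2 ≤ 2  true
(5) d = -1 is in {-3, -6, -1}  true
(6) m + n + d = 1 + 3 + (-1) = 3, not 0  false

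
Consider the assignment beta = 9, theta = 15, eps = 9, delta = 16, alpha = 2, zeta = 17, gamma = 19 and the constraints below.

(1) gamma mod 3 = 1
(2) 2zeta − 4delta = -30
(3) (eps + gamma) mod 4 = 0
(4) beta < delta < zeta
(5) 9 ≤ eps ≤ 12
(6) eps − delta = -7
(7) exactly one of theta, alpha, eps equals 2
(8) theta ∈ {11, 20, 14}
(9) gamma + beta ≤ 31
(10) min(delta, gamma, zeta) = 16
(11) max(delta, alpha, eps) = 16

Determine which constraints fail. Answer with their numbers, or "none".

(1) 19 mod 3 = 1 — satisfied.
(2) 2zeta − 4delta = 2(17) − 4(16) = -30 — satisfied.
(3) eps + gamma = 28; 28 mod 4 = 0 — satisfied.
(4) values 9 < 16 < 17 — satisfied.
(5) eps = 9 lies in [9, 12] — satisfied.
(6) eps − delta = 9 − 16 = -7 — satisfied.
(7) theta=15, alpha=2, eps=9; 1 of them equals 2 — satisfied.
(8) theta = 15 is not in {11, 20, 14} — violated.
(9) gamma + beta = 19 + 9 = 28; 28 ≤ 31 — satisfied.
(10) min(16, 19, 17) = 16 — satisfied.
(11) max(16, 2, 9) = 16 — satisfied.

The assignment fails constraint 8.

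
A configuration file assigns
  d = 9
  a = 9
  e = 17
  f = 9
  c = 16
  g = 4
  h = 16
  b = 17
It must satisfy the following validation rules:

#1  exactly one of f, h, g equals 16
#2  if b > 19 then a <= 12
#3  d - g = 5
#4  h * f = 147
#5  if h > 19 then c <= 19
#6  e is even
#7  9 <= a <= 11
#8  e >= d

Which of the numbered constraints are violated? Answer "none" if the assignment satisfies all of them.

#1 f=9, h=16, g=4; 1 of them equals 16 — satisfied.
#2 b = 17, not > 19; antecedent false, conditional vacuously true — satisfied.
#3 d - g = 9 - 4 = 5 — satisfied.
#4 h * f = 16 * 9 = 144, not 147 — violated.
#5 h = 16, not > 19; antecedent false, conditional vacuously true — satisfied.
#6 e = 17 is odd — violated.
#7 a = 9 lies in [9, 11] — satisfied.
#8 e = 17, d = 9; 17 ≥ 9 — satisfied.

Violated: 4 and 6.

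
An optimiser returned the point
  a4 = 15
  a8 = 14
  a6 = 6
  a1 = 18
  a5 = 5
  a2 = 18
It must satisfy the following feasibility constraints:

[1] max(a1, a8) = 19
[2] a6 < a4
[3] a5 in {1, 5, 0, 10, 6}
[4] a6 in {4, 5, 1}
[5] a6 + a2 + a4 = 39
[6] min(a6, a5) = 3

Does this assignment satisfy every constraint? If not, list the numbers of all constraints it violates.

The assignment fails constraints 1, 4, and 6.

[1] max(18, 14) = 18, not 19  FAIL
[2] a6 = 6, a4 = 15; 6 < 15  OK
[3] a5 = 5 is in {1, 5, 0, 10, 6}  OK
[4] a6 = 6 is not in {4, 5, 1}  FAIL
[5] a6 + a2 + a4 = 6 + 18 + 15 = 39  OK
[6] min(6, 5) = 5, not 3  FAIL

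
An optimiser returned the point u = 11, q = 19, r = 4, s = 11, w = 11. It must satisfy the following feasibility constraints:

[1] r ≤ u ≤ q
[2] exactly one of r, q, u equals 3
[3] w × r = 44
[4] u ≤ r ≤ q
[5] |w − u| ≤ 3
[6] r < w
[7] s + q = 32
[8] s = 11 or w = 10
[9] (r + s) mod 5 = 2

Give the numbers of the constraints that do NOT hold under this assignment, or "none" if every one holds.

[1] values 4 ≤ 11 ≤ 19 — satisfied.
[2] r=4, q=19, u=11; 0 of them equal 3, not exactly one — violated.
[3] w × r = 11 × 4 = 44 — satisfied.
[4] values 11, 4, 19; u = 11 is not ≤ r = 4 — violated.
[5] |11 − 11| = 0; 0 ≤ 3 — satisfied.
[6] r = 4, w = 11; 4 < 11 — satisfied.
[7] s + q = 11 + 19 = 30, not 32 — violated.
[8] s = 11 = 11 (first disjunct) — satisfied.
[9] r + s = 15; 15 mod 5 = 0, not 2 — violated.

No — constraints 2, 4, 7, 9 are not satisfied.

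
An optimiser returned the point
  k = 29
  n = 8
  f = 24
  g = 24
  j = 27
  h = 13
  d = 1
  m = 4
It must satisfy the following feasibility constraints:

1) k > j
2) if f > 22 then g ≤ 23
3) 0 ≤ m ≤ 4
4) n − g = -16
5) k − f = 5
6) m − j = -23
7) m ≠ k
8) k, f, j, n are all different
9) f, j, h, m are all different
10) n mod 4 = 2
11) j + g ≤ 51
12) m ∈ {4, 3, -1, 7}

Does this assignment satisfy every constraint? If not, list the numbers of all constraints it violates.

Violated: 2, 10.

1) k = 29, j = 27; 29 > 27 — holds.
2) f = 24 > 22, so we need g ≤ 23; but g = 24 > 23 — fails.
3) m = 4 lies in [0, 4] — holds.
4) n − g = 8 − 24 = -16 — holds.
5) k − f = 29 − 24 = 5 — holds.
6) m − j = 4 − 27 = -23 — holds.
7) m = 4, k = 29; distinct — holds.
8) values 29, 24, 27, 8 are pairwise distinct — holds.
9) values 24, 27, 13, 4 are pairwise distinct — holds.
10) 8 mod 4 = 0, not 2 — fails.
11) j + g = 27 + 24 = 51; 51 ≤ 51 — holds.
12) m = 4 is in {4, 3, -1, 7} — holds.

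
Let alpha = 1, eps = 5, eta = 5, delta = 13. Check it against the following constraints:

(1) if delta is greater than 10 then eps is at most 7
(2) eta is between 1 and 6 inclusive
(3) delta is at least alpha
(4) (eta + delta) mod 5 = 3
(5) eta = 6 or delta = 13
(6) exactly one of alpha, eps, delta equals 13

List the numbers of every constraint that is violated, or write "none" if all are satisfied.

The assignment satisfies every constraint.

(1) delta = 13 > 10, so we need eps ≤ 7; eps = 5 ≤ 7  holds
(2) eta = 5 lies in [1, 6]  holds
(3) delta = 13, alpha = 1; 13 ≥ 1  holds
(4) eta + delta = 18; 18 mod 5 = 3  holds
(5) eta = 5 ≠ 6, but delta = 13 = 13 (second disjunct)  holds
(6) alpha=1, eps=5, delta=13; 1 of them equals 13  holds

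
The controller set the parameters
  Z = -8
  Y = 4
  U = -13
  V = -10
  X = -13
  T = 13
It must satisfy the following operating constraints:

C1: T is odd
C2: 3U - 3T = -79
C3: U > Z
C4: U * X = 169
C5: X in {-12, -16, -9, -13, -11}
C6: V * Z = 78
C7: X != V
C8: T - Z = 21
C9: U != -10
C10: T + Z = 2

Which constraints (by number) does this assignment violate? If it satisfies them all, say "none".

C1: T = 13 is odd  holds
C2: 3U - 3T = 3(-13) - 3(13) = -78, not -79  fails
C3: U = -13, Z = -8; -13 ≤ -8 (want >)  fails
C4: U * X = -13 * (-13) = 169  holds
C5: X = -13 is in {-12, -16, -9, -13, -11}  holds
C6: V * Z = -10 * (-8) = 80, not 78  fails
C7: X = -13, V = -10; distinct  holds
C8: T - Z = 13 - (-8) = 21  holds
C9: U = -13, and -13 ≠ -10  holds
C10: T + Z = 13 + (-8) = 5, not 2  fails

The assignment fails constraints 2, 3, 6, and 10.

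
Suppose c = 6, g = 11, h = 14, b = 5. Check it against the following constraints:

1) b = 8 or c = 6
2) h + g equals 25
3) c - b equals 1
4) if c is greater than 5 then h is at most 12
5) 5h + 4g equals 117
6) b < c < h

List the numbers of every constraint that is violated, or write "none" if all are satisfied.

The assignment fails constraints 4 and 5.

1) b = 5 ≠ 8, but c = 6 = 6 (second disjunct) — holds.
2) h + g = 14 + 11 = 25 — holds.
3) c - b = 6 - 5 = 1 — holds.
4) c = 6 > 5, so we need h ≤ 12; but h = 14 > 12 — does not hold.
5) 5h + 4g = 5(14) + 4(11) = 114, not 117 — does not hold.
6) values 5 < 6 < 14 — holds.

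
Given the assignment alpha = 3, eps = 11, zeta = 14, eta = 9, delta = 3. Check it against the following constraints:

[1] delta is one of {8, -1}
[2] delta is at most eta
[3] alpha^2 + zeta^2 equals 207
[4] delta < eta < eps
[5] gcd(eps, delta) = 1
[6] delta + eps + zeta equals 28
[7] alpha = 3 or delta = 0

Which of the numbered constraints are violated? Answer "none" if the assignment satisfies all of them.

The assignment fails constraints 1, 3.

[1] delta = 3 is not in {8, -1} — does not hold.
[2] delta = 3, eta = 9; 3 ≤ 9 — holds.
[3] alpha^2 + zeta^2 = 3^2 + 14^2 = 9 + 196 = 205, not 207 — does not hold.
[4] values 3 < 9 < 11 — holds.
[5] gcd(11, 3) = 1 — holds.
[6] delta + eps + zeta = 3 + 11 + 14 = 28 — holds.
[7] alpha = 3 = 3 (first disjunct) — holds.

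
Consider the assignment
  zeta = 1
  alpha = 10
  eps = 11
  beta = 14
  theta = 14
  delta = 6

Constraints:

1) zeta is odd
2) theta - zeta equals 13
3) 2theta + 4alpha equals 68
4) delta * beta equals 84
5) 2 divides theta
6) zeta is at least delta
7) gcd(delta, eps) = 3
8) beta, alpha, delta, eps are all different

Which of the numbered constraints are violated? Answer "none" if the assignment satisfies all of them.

The assignment fails constraints 6, 7.

1) zeta = 1 is odd — OK.
2) theta - zeta = 14 - 1 = 13 — OK.
3) 2theta + 4alpha = 2(14) + 4(10) = 68 — OK.
4) delta * beta = 6 * 14 = 84 — OK.
5) 14 / 2 = 7, so 2 divides 14 — OK.
6) zeta = 1, delta = 6; 1 < 6 (want ≥) — violated.
7) gcd(6, 11) = 1, not 3 — violated.
8) values 14, 10, 6, 11 are pairwise distinct — OK.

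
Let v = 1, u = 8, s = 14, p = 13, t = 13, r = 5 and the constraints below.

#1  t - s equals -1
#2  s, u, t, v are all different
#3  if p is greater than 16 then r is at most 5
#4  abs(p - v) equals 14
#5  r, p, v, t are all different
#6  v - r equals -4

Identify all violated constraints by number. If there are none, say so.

No — constraints 4, 5 are not satisfied.

#1 t - s = 13 - 14 = -1 — satisfied.
#2 values 14, 8, 13, 1 are pairwise distinct — satisfied.
#3 p = 13, not > 16; antecedent false, conditional vacuously true — satisfied.
#4 abs(13 - 1) = 12, not 14 — violated.
#5 p = t = 13, not all different — violated.
#6 v - r = 1 - 5 = -4 — satisfied.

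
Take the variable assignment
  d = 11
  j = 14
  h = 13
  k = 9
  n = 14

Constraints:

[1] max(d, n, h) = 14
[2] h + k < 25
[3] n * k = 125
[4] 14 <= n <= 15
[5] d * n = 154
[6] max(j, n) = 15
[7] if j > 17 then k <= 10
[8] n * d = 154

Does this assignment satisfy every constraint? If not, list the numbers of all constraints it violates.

[1] max(11, 14, 13) = 14 — satisfied.
[2] h + k = 13 + 9 = 22; 22 < 25 — satisfied.
[3] n * k = 14 * 9 = 126, not 125 — violated.
[4] n = 14 lies in [14, 15] — satisfied.
[5] d * n = 11 * 14 = 154 — satisfied.
[6] max(14, 14) = 14, not 15 — violated.
[7] j = 14, not > 17; antecedent false, conditional vacuously true — satisfied.
[8] n * d = 14 * 11 = 154 — satisfied.

No — constraints 3 and 6 are not satisfied.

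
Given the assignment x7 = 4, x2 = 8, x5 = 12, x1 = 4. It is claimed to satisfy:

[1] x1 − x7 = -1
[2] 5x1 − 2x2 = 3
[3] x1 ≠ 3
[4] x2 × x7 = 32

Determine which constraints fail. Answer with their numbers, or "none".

Constraints 1, 2 are violated.

[1] x1 − x7 = 4 − 4 = 0, not -1 — fails.
[2] 5x1 − 2x2 = 5(4) − 2(8) = 4, not 3 — fails.
[3] x1 = 4, and 4 ≠ 3 — holds.
[4] x2 × x7 = 8 × 4 = 32 — holds.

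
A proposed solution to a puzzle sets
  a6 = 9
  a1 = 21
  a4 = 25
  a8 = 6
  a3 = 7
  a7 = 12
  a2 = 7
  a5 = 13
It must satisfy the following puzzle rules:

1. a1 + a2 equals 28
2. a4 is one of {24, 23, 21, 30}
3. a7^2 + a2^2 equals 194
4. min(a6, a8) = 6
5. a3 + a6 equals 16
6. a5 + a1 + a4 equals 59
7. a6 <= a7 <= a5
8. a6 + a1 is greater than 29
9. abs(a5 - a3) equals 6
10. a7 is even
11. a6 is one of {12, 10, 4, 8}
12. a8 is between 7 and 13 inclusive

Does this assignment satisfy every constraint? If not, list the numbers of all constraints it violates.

1. a1 + a2 = 21 + 7 = 28  ✓
2. a4 = 25 is not in {24, 23, 21, 30}  ✗
3. a7^2 + a2^2 = 12^2 + 7^2 = 144 + 49 = 193, not 194  ✗
4. min(9, 6) = 6  ✓
5. a3 + a6 = 7 + 9 = 16  ✓
6. a5 + a1 + a4 = 13 + 21 + 25 = 59  ✓
7. values 9 <= 12 <= 13  ✓
8. a6 + a1 = 9 + 21 = 30; 30 > 29  ✓
9. abs(13 - 7) = 6  ✓
10. a7 = 12 is even  ✓
11. a6 = 9 is not in {12, 10, 4, 8}  ✗
12. a8 = 6 is outside [7, 13]  ✗

Constraints 2, 3, 11, 12 are violated.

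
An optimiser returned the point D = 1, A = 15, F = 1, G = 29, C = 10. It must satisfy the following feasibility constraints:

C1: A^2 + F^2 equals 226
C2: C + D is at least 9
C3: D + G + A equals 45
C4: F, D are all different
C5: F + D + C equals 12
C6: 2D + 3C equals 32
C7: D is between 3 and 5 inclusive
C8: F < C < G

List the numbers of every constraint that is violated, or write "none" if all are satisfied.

Constraints 4, 7 are violated.

C1: A^2 + F^2 = 15^2 + 1^2 = 225 + 1 = 226 — OK.
C2: C + D = 10 + 1 = 11; 11 ≥ 9 — OK.
C3: D + G + A = 1 + 29 + 15 = 45 — OK.
C4: F = D = 1, not all different — violated.
C5: F + D + C = 1 + 1 + 10 = 12 — OK.
C6: 2D + 3C = 2(1) + 3(10) = 32 — OK.
C7: D = 1 is outside [3, 5] — violated.
C8: values 1 < 10 < 29 — OK.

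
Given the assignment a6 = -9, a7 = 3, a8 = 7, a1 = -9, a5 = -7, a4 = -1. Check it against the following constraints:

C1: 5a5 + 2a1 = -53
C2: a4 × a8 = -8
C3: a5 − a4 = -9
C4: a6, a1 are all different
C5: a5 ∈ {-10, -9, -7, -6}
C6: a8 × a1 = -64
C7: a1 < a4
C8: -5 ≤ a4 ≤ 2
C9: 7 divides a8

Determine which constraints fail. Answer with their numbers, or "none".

C1: 5a5 + 2a1 = 5(-7) + 2(-9) = -53 — satisfied.
C2: a4 × a8 = -1 × 7 = -7, not -8 — violated.
C3: a5 − a4 = -7 − (-1) = -6, not -9 — violated.
C4: a6 = a1 = -9, not all different — violated.
C5: a5 = -7 is in {-10, -9, -7, -6} — satisfied.
C6: a8 × a1 = 7 × (-9) = -63, not -64 — violated.
C7: a1 = -9, a4 = -1; -9 < -1 — satisfied.
C8: a4 = -1 lies in [-5, 2] — satisfied.
C9: 7 / 7 = 1, so 7 divides 7 — satisfied.

No — constraints 2, 3, 4, 6 are not satisfied.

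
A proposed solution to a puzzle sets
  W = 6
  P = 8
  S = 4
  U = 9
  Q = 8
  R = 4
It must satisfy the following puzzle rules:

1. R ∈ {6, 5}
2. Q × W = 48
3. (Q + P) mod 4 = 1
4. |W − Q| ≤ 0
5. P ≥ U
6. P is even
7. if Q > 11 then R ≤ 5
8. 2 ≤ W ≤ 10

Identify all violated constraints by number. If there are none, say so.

1. R = 4 is not in {6, 5} — fails.
2. Q × W = 8 × 6 = 48 — holds.
3. Q + P = 16; 16 mod 4 = 0, not 1 — fails.
4. |6 − 8| = 2; 2 > 0, exceeds bound 0 — fails.
5. P = 8, U = 9; 8 < 9 (want ≥) — fails.
6. P = 8 is even — holds.
7. Q = 8, not > 11; antecedent false, conditional vacuously true — holds.
8. W = 6 lies in [2, 10] — holds.

Constraints 1, 3, 4, and 5 do not hold.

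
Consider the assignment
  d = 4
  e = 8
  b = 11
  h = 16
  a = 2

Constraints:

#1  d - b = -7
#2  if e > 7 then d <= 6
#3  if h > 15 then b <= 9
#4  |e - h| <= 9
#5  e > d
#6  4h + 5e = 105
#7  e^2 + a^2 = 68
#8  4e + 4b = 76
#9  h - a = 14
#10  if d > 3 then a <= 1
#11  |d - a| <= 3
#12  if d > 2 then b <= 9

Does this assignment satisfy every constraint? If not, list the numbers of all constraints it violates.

Violated: 3, 6, 10, and 12.

#1 d - b = 4 - 11 = -7 — OK.
#2 e = 8 > 7, so we need d ≤ 6; d = 4 ≤ 6 — OK.
#3 h = 16 > 15, so we need b ≤ 9; but b = 11 > 9 — violated.
#4 |8 - 16| = 8; 8 ≤ 9 — OK.
#5 e = 8, d = 4; 8 > 4 — OK.
#6 4h + 5e = 4(16) + 5(8) = 104, not 105 — violated.
#7 e^2 + a^2 = 8^2 + 2^2 = 64 + 4 = 68 — OK.
#8 4e + 4b = 4(8) + 4(11) = 76 — OK.
#9 h - a = 16 - 2 = 14 — OK.
#10 d = 4 > 3, so we need a ≤ 1; but a = 2 > 1 — violated.
#11 |4 - 2| = 2; 2 ≤ 3 — OK.
#12 d = 4 > 2, so we need b ≤ 9; but b = 11 > 9 — violated.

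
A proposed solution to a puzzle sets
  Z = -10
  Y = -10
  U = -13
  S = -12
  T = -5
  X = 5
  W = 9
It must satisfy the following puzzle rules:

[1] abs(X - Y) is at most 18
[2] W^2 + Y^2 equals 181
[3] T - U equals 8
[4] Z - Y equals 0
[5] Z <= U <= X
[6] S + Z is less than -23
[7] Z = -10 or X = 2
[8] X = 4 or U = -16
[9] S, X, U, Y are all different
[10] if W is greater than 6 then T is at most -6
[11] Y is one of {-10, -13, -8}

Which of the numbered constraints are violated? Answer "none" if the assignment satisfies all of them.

The assignment fails constraints 5, 6, 8, and 10.

[1] abs(5 - (-10)) = 15; 15 ≤ 18 — holds.
[2] W^2 + Y^2 = 9^2 + (-10)^2 = 81 + 100 = 181 — holds.
[3] T - U = -5 - (-13) = 8 — holds.
[4] Z - Y = -10 - (-10) = 0 — holds.
[5] values -10, -13, 5; Z = -10 is not <= U = -13 — fails.
[6] S + Z = -12 + (-10) = -22; -22 ≥ -23, bound -23 not met — fails.
[7] Z = -10 = -10 (first disjunct) — holds.
[8] X = 5 ≠ 4 and U = -13 ≠ -16; both disjuncts false — fails.
[9] values -12, 5, -13, -10 are pairwise distinct — holds.
[10] W = 9 > 6, so we need T ≤ -6; but T = -5 > -6 — fails.
[11] Y = -10 is in {-10, -13, -8} — holds.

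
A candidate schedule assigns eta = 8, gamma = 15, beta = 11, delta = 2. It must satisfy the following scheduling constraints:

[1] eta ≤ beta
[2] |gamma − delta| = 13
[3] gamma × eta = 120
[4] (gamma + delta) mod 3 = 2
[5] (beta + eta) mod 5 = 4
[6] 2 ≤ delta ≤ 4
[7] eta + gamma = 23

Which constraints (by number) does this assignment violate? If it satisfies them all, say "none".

[1] eta = 8, beta = 11; 8 ≤ 11  OK
[2] |15 − 2| = 13  OK
[3] gamma × eta = 15 × 8 = 120  OK
[4] gamma + delta = 17; 17 mod 3 = 2  OK
[5] beta + eta = 19; 19 mod 5 = 4  OK
[6] delta = 2 lies in [2, 4]  OK
[7] eta + gamma = 8 + 15 = 23  OK

All constraints are satisfied.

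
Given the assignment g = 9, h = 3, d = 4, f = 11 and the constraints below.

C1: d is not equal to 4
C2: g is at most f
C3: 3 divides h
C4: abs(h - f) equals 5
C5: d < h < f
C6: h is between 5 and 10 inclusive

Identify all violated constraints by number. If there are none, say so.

The assignment fails constraints 1, 4, 5, and 6.

C1: d = 4, but 4 is required to differ — fails.
C2: g = 9, f = 11; 9 ≤ 11 — holds.
C3: 3 / 3 = 1, so 3 divides 3 — holds.
C4: abs(3 - 11) = 8, not 5 — fails.
C5: values 4, 3, 11; d = 4 is not < h = 3 — fails.
C6: h = 3 is outside [5, 10] — fails.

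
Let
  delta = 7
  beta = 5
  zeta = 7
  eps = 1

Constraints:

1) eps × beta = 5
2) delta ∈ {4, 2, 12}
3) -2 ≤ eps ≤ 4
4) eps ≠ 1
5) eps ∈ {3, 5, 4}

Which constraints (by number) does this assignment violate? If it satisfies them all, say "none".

The assignment fails constraints 2, 4, and 5.

1) eps × beta = 1 × 5 = 5 — holds.
2) delta = 7 is not in {4, 2, 12} — does not hold.
3) eps = 1 lies in [-2, 4] — holds.
4) eps = 1, but 1 is required to differ — does not hold.
5) eps = 1 is not in {3, 5, 4} — does not hold.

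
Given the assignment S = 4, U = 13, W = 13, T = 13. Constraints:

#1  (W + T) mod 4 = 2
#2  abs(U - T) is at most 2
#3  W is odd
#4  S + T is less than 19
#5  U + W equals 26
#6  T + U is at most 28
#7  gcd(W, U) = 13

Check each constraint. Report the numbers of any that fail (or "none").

All constraints are satisfied.

#1 W + T = 26; 26 mod 4 = 2  true
#2 abs(13 - 13) = 0; 0 ≤ 2  true
#3 W = 13 is odd  true
#4 S + T = 4 + 13 = 17; 17 < 19  true
#5 U + W = 13 + 13 = 26  true
#6 T + U = 13 + 13 = 26; 26 ≤ 28  true
#7 gcd(13, 13) = 13  true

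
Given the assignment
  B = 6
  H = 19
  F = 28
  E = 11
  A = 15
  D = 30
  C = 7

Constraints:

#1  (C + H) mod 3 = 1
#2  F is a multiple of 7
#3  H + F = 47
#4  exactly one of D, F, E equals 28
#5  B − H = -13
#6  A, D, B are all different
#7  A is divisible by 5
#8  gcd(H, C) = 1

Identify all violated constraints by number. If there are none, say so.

The assignment fails constraint 1.

#1 C + H = 26; 26 mod 3 = 2, not 1  FAIL
#2 28 / 7 = 4, so 7 divides 28  OK
#3 H + F = 19 + 28 = 47  OK
#4 D=30, F=28, E=11; 1 of them equals 28  OK
#5 B − H = 6 − 19 = -13  OK
#6 values 15, 30, 6 are pairwise distinct  OK
#7 15 / 5 = 3, so 5 divides 15  OK
#8 gcd(19, 7) = 1  OK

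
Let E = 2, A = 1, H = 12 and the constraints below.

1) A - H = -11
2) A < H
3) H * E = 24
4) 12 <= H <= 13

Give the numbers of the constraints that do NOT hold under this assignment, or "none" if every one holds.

None — every constraint holds.

1) A - H = 1 - 12 = -11  ✔
2) A = 1, H = 12; 1 < 12  ✔
3) H * E = 12 * 2 = 24  ✔
4) H = 12 lies in [12, 13]  ✔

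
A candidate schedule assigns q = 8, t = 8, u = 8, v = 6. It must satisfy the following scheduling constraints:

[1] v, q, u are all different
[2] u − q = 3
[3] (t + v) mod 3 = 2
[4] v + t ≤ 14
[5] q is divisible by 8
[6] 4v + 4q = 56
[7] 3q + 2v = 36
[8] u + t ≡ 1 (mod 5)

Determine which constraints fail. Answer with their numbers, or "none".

[1] q = u = 8, not all different — does not hold.
[2] u − q = 8 − 8 = 0, not 3 — does not hold.
[3] t + v = 14; 14 mod 3 = 2 — holds.
[4] v + t = 6 + 8 = 14; 14 ≤ 14 — holds.
[5] 8 / 8 = 1, so 8 divides 8 — holds.
[6] 4v + 4q = 4(6) + 4(8) = 56 — holds.
[7] 3q + 2v = 3(8) + 2(6) = 36 — holds.
[8] u + t = 16; 16 mod 5 = 1 — holds.

Constraints 1, 2 do not hold.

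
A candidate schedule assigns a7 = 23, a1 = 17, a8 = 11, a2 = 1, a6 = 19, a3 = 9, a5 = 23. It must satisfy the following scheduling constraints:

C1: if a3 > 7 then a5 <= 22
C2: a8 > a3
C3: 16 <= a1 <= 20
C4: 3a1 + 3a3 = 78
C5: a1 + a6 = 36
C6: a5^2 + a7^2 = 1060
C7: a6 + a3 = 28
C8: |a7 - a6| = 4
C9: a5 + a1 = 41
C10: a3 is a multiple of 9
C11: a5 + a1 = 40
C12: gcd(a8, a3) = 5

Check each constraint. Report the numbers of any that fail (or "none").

No — constraints 1, 6, 9, and 12 are not satisfied.

C1: a3 = 9 > 7, so we need a5 ≤ 22; but a5 = 23 > 22 — does not hold.
C2: a8 = 11, a3 = 9; 11 > 9 — holds.
C3: a1 = 17 lies in [16, 20] — holds.
C4: 3a1 + 3a3 = 3(17) + 3(9) = 78 — holds.
C5: a1 + a6 = 17 + 19 = 36 — holds.
C6: a5^2 + a7^2 = 23^2 + 23^2 = 529 + 529 = 1058, not 1060 — does not hold.
C7: a6 + a3 = 19 + 9 = 28 — holds.
C8: |23 - 19| = 4 — holds.
C9: a5 + a1 = 23 + 17 = 40, not 41 — does not hold.
C10: 9 / 9 = 1, so 9 divides 9 — holds.
C11: a5 + a1 = 23 + 17 = 40 — holds.
C12: gcd(11, 9) = 1, not 5 — does not hold.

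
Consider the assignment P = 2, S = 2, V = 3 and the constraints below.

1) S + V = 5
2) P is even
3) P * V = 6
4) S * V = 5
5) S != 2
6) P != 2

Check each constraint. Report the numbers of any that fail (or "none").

1) S + V = 2 + 3 = 5 — OK.
2) P = 2 is even — OK.
3) P * V = 2 * 3 = 6 — OK.
4) S * V = 2 * 3 = 6, not 5 — violated.
5) S = 2, but 2 is required to differ — violated.
6) P = 2, but 2 is required to differ — violated.

Constraints 4, 5, and 6 do not hold.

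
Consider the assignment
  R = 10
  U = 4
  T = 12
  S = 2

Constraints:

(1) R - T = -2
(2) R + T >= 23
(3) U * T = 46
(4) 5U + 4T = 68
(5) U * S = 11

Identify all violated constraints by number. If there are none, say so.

No — constraints 2, 3, 5 are not satisfied.

(1) R - T = 10 - 12 = -2 — OK.
(2) R + T = 10 + 12 = 22; 22 < 23, bound 23 not met — violated.
(3) U * T = 4 * 12 = 48, not 46 — violated.
(4) 5U + 4T = 5(4) + 4(12) = 68 — OK.
(5) U * S = 4 * 2 = 8, not 11 — violated.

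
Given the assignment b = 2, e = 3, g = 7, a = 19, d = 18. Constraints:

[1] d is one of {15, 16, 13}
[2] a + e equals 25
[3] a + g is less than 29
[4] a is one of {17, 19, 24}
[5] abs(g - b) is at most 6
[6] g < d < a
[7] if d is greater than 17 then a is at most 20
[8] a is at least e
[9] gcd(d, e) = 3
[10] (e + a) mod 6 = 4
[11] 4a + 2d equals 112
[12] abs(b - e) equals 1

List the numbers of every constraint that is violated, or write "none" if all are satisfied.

[1] d = 18 is not in {15, 16, 13} — fails.
[2] a + e = 19 + 3 = 22, not 25 — fails.
[3] a + g = 19 + 7 = 26; 26 < 29 — holds.
[4] a = 19 is in {17, 19, 24} — holds.
[5] abs(7 - 2) = 5; 5 ≤ 6 — holds.
[6] values 7 < 18 < 19 — holds.
[7] d = 18 > 17, so we need a ≤ 20; a = 19 ≤ 20 — holds.
[8] a = 19, e = 3; 19 ≥ 3 — holds.
[9] gcd(18, 3) = 3 — holds.
[10] e + a = 22; 22 mod 6 = 4 — holds.
[11] 4a + 2d = 4(19) + 2(18) = 112 — holds.
[12] abs(2 - 3) = 1 — holds.

The assignment fails constraints 1 and 2.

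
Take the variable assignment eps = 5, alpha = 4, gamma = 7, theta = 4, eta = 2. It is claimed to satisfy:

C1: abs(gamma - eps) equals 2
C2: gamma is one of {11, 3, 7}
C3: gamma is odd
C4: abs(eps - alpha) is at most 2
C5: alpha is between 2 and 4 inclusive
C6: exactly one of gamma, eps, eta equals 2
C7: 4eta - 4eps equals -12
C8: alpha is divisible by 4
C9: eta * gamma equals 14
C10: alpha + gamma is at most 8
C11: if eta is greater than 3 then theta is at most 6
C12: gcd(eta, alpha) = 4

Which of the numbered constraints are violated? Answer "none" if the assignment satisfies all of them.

No — constraints 10 and 12 are not satisfied.

C1: abs(7 - 5) = 2 — holds.
C2: gamma = 7 is in {11, 3, 7} — holds.
C3: gamma = 7 is odd — holds.
C4: abs(5 - 4) = 1; 1 ≤ 2 — holds.
C5: alpha = 4 lies in [2, 4] — holds.
C6: gamma=7, eps=5, eta=2; 1 of them equals 2 — holds.
C7: 4eta - 4eps = 4(2) - 4(5) = -12 — holds.
C8: 4 / 4 = 1, so 4 divides 4 — holds.
C9: eta * gamma = 2 * 7 = 14 — holds.
C10: alpha + gamma = 4 + 7 = 11; 11 > 8, bound 8 not met — does not hold.
C11: eta = 2, not > 3; antecedent false, conditional vacuously true — holds.
C12: gcd(2, 4) = 2, not 4 — does not hold.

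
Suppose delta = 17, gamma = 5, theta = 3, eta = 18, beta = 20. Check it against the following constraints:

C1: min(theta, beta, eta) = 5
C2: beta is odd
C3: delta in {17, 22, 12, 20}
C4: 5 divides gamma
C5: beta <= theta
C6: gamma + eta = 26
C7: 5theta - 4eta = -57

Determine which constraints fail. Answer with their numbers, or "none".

C1: min(3, 20, 18) = 3, not 5  no
C2: beta = 20 is even  no
C3: delta = 17 is in {17, 22, 12, 20}  yes
C4: 5 / 5 = 1, so 5 divides 5  yes
C5: beta = 20, theta = 3; 20 > 3 (want ≤)  no
C6: gamma + eta = 5 + 18 = 23, not 26  no
C7: 5theta - 4eta = 5(3) - 4(18) = -57  yes

Constraints 1, 2, 5, and 6 do not hold.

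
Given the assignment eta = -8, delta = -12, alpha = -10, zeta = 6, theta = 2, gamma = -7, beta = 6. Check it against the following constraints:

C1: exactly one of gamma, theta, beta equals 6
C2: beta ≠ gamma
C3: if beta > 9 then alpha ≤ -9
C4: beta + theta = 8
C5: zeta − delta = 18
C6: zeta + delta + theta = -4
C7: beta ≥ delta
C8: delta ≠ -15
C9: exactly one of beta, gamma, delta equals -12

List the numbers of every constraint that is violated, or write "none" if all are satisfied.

No violations.

C1: gamma=-7, theta=2, beta=6; 1 of them equals 6 — satisfied.
C2: beta = 6, gamma = -7; distinct — satisfied.
C3: beta = 6, not > 9; antecedent false, conditional vacuously true — satisfied.
C4: beta + theta = 6 + 2 = 8 — satisfied.
C5: zeta − delta = 6 − (-12) = 18 — satisfied.
C6: zeta + delta + theta = 6 + (-12) + 2 = -4 — satisfied.
C7: beta = 6, delta = -12; 6 ≥ -12 — satisfied.
C8: delta = -12, and -12 ≠ -15 — satisfied.
C9: beta=6, gamma=-7, delta=-12; 1 of them equals -12 — satisfied.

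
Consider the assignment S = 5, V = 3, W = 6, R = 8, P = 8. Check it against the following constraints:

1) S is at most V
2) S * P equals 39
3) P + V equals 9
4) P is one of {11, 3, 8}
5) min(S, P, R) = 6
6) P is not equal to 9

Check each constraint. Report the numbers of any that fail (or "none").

No — constraints 1, 2, 3, and 5 are not satisfied.

1) S = 5, V = 3; 5 > 3 (want ≤) — does not hold.
2) S * P = 5 * 8 = 40, not 39 — does not hold.
3) P + V = 8 + 3 = 11, not 9 — does not hold.
4) P = 8 is in {11, 3, 8} — holds.
5) min(5, 8, 8) = 5, not 6 — does not hold.
6) P = 8, and 8 ≠ 9 — holds.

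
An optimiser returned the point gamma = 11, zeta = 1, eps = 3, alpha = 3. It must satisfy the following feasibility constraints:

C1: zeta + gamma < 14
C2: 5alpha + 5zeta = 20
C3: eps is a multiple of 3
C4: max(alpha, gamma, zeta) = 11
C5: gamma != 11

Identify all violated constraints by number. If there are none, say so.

C1: zeta + gamma = 1 + 11 = 12; 12 < 14  yes
C2: 5alpha + 5zeta = 5(3) + 5(1) = 20  yes
C3: 3 / 3 = 1, so 3 divides 3  yes
C4: max(3, 11, 1) = 11  yes
C5: gamma = 11, but 11 is required to differ  no

Constraint 5 is violated.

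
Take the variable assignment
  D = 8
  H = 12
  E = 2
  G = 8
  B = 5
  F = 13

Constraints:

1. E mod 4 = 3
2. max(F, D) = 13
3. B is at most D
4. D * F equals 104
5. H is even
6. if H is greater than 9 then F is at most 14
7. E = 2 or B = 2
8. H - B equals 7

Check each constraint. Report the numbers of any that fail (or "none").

1. 2 mod 4 = 2, not 3  fails
2. max(13, 8) = 13  holds
3. B = 5, D = 8; 5 ≤ 8  holds
4. D * F = 8 * 13 = 104  holds
5. H = 12 is even  holds
6. H = 12 > 9, so we need F ≤ 14; F = 13 ≤ 14  holds
7. E = 2 = 2 (first disjunct)  holds
8. H - B = 12 - 5 = 7  holds

The assignment fails constraint 1.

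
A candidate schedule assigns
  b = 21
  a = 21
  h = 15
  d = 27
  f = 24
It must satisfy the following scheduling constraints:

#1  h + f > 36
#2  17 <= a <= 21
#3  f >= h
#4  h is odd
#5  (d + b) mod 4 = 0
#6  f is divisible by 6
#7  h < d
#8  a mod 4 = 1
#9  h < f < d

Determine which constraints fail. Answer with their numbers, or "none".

#1 h + f = 15 + 24 = 39; 39 > 36 — holds.
#2 a = 21 lies in [17, 21] — holds.
#3 f = 24, h = 15; 24 ≥ 15 — holds.
#4 h = 15 is odd — holds.
#5 d + b = 48; 48 mod 4 = 0 — holds.
#6 24 / 6 = 4, so 6 divides 24 — holds.
#7 h = 15, d = 27; 15 < 27 — holds.
#8 21 mod 4 = 1 — holds.
#9 values 15 < 24 < 27 — holds.

None — every constraint holds.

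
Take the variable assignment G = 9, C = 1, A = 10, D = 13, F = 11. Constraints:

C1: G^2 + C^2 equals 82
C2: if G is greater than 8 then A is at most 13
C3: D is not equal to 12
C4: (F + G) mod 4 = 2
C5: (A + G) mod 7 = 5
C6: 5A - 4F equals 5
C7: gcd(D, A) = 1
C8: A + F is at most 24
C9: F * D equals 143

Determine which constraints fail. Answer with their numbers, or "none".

Constraints 4, 6 do not hold.

C1: G^2 + C^2 = 9^2 + 1^2 = 81 + 1 = 82 — holds.
C2: G = 9 > 8, so we need A ≤ 13; A = 10 ≤ 13 — holds.
C3: D = 13, and 13 ≠ 12 — holds.
C4: F + G = 20; 20 mod 4 = 0, not 2 — fails.
C5: A + G = 19; 19 mod 7 = 5 — holds.
C6: 5A - 4F = 5(10) - 4(11) = 6, not 5 — fails.
C7: gcd(13, 10) = 1 — holds.
C8: A + F = 10 + 11 = 21; 21 ≤ 24 — holds.
C9: F * D = 11 * 13 = 143 — holds.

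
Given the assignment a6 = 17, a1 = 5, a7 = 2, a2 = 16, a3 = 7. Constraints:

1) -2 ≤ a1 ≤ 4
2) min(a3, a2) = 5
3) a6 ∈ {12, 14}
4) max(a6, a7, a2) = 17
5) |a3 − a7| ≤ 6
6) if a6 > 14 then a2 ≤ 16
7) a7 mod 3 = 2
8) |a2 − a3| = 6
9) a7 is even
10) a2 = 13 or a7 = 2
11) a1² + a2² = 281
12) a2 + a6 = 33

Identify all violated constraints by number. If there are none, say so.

1) a1 = 5 is outside [-2, 4] — violated.
2) min(7, 16) = 7, not 5 — violated.
3) a6 = 17 is not in {12, 14} — violated.
4) max(17, 2, 16) = 17 — satisfied.
5) |7 − 2| = 5; 5 ≤ 6 — satisfied.
6) a6 = 17 > 14, so we need a2 ≤ 16; a2 = 16 ≤ 16 — satisfied.
7) 2 mod 3 = 2 — satisfied.
8) |16 − 7| = 9, not 6 — violated.
9) a7 = 2 is even — satisfied.
10) a2 = 16 ≠ 13, but a7 = 2 = 2 (second disjunct) — satisfied.
11) a1² + a2² = 5² + 16² = 25 + 256 = 281 — satisfied.
12) a2 + a6 = 16 + 17 = 33 — satisfied.

Constraints 1, 2, 3, 8 are violated.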